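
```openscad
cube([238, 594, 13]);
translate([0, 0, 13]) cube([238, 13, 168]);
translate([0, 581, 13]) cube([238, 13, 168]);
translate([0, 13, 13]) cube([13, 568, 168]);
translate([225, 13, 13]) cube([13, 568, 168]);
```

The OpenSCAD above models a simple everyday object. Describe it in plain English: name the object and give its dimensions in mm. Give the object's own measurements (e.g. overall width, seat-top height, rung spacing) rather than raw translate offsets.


An open-topped rectangular box: outside dimensions 238×594×181 mm, with a uniform wall and base thickness of 13 mm. The base is a full 238×594 slab on the floor; four walls sit on top of the base. The front and back walls (the −y and +y sides) span the full width; the two side walls fit between them.


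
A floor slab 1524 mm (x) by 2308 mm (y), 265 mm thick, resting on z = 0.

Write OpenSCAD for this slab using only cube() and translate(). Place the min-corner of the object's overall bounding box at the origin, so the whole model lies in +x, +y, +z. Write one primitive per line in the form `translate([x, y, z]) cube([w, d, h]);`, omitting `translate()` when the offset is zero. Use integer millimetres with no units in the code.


cube([1524, 2308, 265]);


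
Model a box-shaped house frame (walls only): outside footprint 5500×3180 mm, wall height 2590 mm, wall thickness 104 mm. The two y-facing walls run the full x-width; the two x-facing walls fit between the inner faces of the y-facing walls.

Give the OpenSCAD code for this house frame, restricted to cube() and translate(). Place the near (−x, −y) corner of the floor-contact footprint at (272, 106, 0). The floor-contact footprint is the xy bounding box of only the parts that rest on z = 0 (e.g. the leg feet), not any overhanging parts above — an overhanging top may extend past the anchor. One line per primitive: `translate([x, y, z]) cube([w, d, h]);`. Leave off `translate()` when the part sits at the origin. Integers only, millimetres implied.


translate([272, 106, 0]) cube([5500, 104, 2590]);
translate([272, 3182, 0]) cube([5500, 104, 2590]);
translate([272, 210, 0]) cube([104, 2972, 2590]);
translate([5668, 210, 0]) cube([104, 2972, 2590]);


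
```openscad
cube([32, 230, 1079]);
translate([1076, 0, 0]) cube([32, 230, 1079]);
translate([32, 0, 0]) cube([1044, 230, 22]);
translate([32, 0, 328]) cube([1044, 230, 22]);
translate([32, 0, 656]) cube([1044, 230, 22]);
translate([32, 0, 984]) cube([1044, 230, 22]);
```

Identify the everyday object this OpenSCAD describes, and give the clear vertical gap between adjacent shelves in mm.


A bookshelf. The clear shelf gap is 306 mm.

Two tall side panels with 4 horizontal boards between them — a bookshelf. The first two shelf undersides are at z = 0 and z = 328; with shelf thickness 22, the clear gap is 328 − 0 − 22 = 306 mm.


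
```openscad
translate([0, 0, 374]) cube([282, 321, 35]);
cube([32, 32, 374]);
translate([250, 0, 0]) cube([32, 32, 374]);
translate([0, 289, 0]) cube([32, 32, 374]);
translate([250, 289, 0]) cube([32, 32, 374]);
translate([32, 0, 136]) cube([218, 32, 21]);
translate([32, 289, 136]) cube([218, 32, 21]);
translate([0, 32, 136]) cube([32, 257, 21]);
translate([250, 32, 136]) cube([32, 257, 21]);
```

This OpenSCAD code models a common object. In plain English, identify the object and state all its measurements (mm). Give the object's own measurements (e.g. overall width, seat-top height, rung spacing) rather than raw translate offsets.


A four-legged stool. The seat is a 282×321×35 mm slab whose top surface is at z = 409 mm; four square legs, each 32×32 mm in cross-section, run from the floor (z = 0) to the underside of the seat, each flush with a corner of the seat. Four stretchers, 32 mm wide and 21 mm tall, connect adjacent legs with their undersides at z = 136 mm, each running between the inner faces of the legs it joins and aligned with the legs' outer faces on the other axis.


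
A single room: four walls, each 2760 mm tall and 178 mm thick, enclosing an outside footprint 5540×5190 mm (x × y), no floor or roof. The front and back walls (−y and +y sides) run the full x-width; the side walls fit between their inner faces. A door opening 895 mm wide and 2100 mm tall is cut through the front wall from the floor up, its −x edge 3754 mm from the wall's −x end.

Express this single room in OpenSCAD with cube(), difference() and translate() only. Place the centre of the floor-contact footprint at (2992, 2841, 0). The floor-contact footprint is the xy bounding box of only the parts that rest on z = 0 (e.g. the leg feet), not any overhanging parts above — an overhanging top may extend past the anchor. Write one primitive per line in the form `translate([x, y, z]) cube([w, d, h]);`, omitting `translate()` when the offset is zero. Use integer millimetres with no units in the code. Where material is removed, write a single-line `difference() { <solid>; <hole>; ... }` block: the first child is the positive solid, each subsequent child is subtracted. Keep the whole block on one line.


difference() { translate([222, 246, 0]) cube([5540, 178, 2760]); translate([3976, 246, 0]) cube([895, 178, 2100]); }
translate([222, 5258, 0]) cube([5540, 178, 2760]);
translate([222, 424, 0]) cube([178, 4834, 2760]);
translate([5584, 424, 0]) cube([178, 4834, 2760]);


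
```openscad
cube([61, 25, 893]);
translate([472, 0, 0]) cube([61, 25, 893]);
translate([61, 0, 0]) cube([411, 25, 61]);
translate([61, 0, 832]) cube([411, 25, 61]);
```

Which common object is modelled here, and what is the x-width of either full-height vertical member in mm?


A picture frame. The border width is 61 mm.

Four thin pieces enclosing a rectangular opening — a picture frame. The two full-height stiles are 893 mm tall; the top rail sits at z = 832 and is 61 mm tall, so the border above the opening is 893 − 832 = 61 mm, matching the stile x-width.


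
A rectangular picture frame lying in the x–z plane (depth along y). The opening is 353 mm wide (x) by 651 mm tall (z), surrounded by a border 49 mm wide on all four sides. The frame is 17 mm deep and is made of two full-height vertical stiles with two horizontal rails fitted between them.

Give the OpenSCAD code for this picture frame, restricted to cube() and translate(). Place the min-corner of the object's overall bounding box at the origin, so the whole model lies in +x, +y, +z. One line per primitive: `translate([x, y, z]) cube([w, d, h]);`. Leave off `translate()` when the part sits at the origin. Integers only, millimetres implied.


cube([49, 17, 749]);
translate([402, 0, 0]) cube([49, 17, 749]);
translate([49, 0, 0]) cube([353, 17, 49]);
translate([49, 0, 700]) cube([353, 17, 49]);


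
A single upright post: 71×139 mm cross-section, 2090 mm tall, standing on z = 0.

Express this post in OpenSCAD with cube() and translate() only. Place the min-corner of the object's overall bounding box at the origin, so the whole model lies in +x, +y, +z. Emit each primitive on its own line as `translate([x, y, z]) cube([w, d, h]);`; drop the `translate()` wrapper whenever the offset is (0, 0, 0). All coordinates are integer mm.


cube([71, 139, 2090]);


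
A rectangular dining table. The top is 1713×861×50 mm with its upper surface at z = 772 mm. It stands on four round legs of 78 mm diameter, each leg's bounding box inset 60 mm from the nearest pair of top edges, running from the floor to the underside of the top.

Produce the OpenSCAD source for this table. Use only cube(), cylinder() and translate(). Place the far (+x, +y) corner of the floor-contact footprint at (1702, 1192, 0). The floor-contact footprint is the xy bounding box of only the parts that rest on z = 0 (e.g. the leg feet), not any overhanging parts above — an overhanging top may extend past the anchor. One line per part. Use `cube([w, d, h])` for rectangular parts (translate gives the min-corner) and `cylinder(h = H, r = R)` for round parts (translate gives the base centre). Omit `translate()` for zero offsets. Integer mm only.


translate([49, 391, 722]) cube([1713, 861, 50]);
translate([148, 490, 0]) cylinder(h = 722, r = 39);
translate([1663, 490, 0]) cylinder(h = 722, r = 39);
translate([148, 1153, 0]) cylinder(h = 722, r = 39);
translate([1663, 1153, 0]) cylinder(h = 722, r = 39);


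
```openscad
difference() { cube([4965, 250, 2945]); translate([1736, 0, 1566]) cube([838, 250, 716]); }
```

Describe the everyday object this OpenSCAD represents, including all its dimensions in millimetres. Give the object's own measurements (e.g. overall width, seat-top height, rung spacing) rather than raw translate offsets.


A wall 4965 mm long (x), 250 mm thick (y), 2945 mm tall, with a rectangular window opening cut through it. The opening is 838 mm wide and 716 mm tall; its sill is at z = 1566 mm and its near (−x) edge is 1736 mm from the wall's −x end. The opening passes through the full wall thickness.


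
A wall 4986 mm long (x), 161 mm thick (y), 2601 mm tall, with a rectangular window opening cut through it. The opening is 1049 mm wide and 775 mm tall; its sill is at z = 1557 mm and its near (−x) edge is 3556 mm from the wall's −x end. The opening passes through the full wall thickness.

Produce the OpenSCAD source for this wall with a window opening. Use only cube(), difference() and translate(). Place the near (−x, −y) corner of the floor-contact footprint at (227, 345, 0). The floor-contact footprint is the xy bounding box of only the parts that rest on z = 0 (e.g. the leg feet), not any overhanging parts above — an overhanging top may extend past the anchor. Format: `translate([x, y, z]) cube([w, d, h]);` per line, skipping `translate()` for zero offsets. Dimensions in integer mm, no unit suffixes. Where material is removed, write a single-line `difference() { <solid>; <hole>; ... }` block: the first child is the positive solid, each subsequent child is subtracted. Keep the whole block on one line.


difference() { translate([227, 345, 0]) cube([4986, 161, 2601]); translate([3783, 345, 1557]) cube([1049, 161, 775]); }


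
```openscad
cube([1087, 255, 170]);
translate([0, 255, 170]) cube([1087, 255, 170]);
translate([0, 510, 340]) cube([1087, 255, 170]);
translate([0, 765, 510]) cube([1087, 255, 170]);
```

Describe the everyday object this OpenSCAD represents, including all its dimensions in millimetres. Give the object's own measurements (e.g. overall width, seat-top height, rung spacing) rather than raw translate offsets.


A straight staircase of 4 solid steps. Each step is 1087 mm wide (x), 255 mm deep (y, the going) and 170 mm tall (the rise). The first step rests on the floor; each subsequent step sits one going further in +y and one rise higher in +z, directly behind and above the previous step with no overlap.


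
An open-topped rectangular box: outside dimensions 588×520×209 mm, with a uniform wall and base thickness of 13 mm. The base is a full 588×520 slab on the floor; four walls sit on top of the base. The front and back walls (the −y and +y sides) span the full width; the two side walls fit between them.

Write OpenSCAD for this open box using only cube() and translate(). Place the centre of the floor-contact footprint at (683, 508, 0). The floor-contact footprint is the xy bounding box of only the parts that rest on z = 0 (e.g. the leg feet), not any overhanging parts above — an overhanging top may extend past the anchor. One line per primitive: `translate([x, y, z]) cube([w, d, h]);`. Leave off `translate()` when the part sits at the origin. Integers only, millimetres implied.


translate([389, 248, 0]) cube([588, 520, 13]);
translate([389, 248, 13]) cube([588, 13, 196]);
translate([389, 755, 13]) cube([588, 13, 196]);
translate([389, 261, 13]) cube([13, 494, 196]);
translate([964, 261, 13]) cube([13, 494, 196]);


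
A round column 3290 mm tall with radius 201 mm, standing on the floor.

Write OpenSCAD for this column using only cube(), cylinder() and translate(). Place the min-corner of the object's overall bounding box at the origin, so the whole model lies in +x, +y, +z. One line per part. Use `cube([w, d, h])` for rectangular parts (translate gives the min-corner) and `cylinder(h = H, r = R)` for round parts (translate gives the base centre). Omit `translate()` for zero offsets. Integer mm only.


translate([201, 201, 0]) cylinder(h = 3290, r = 201);


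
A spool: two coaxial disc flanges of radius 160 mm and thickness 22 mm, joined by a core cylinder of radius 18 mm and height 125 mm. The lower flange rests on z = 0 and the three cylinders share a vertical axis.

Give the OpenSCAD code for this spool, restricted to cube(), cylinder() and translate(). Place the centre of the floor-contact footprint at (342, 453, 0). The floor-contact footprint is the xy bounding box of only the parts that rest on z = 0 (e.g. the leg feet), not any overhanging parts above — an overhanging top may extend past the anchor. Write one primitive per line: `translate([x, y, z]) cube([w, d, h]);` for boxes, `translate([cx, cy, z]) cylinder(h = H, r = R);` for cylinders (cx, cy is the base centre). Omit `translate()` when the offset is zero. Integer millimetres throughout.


translate([342, 453, 0]) cylinder(h = 22, r = 160);
translate([342, 453, 22]) cylinder(h = 125, r = 18);
translate([342, 453, 147]) cylinder(h = 22, r = 160);


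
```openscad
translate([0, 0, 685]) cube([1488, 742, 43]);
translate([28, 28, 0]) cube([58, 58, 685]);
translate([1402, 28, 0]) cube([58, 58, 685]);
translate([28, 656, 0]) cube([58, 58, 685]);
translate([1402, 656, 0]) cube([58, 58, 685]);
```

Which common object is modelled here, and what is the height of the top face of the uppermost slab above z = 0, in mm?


A table. The table height is 728 mm.

A 1488×742×43 slab sits at z = 685 on four 58 mm square posts — a table. The top surface is at 685 + 43 = 728 mm.


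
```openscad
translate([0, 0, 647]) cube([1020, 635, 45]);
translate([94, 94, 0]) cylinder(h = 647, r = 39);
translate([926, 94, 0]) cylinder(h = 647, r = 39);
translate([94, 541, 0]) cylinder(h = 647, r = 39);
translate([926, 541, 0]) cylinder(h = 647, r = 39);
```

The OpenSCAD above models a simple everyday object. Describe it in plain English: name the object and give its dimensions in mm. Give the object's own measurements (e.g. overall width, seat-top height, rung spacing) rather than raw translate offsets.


A table: top 1020 mm (x) × 635 mm (y), 45 mm thick, upper face at z = 692 mm, on four round legs of 78 mm diameter, each leg's bounding box inset 55 mm from the nearest pair of top edges from z = 0 to the bottom of the top.


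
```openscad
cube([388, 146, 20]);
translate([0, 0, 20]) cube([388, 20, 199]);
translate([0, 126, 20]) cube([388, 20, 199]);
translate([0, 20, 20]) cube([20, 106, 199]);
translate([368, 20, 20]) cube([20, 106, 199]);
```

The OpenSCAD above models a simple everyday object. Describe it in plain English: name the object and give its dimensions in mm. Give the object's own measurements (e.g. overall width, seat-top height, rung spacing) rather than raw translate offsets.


An open-topped rectangular box: outside dimensions 388×146×219 mm, with a uniform wall and base thickness of 20 mm. The base is a full 388×146 slab on the floor; four walls sit on top of the base. The front and back walls (the −y and +y sides) span the full width; the two side walls fit between them.


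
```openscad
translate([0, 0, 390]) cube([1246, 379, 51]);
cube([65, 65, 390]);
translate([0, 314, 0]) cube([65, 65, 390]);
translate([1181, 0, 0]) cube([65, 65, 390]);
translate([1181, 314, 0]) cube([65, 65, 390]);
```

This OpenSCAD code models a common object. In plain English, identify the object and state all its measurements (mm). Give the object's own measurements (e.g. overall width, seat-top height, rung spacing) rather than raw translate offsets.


A bench: a 1246×379 mm seat slab, 51 mm thick, top at z = 441 mm, on four 65×65 mm square legs flush with the seat corners and standing on z = 0.


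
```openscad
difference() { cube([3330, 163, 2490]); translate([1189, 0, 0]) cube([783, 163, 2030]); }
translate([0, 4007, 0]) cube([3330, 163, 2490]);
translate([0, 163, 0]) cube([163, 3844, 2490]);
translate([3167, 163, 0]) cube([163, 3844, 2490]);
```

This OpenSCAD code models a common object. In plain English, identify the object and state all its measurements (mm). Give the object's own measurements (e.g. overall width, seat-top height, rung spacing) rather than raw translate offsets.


A single room: four walls, each 2490 mm tall and 163 mm thick, enclosing an outside footprint 3330×4170 mm (x × y), no floor or roof. The front and back walls (−y and +y sides) run the full x-width; the side walls fit between their inner faces. A door opening 783 mm wide and 2030 mm tall is cut through the front wall from the floor up, its −x edge 1189 mm from the wall's −x end.


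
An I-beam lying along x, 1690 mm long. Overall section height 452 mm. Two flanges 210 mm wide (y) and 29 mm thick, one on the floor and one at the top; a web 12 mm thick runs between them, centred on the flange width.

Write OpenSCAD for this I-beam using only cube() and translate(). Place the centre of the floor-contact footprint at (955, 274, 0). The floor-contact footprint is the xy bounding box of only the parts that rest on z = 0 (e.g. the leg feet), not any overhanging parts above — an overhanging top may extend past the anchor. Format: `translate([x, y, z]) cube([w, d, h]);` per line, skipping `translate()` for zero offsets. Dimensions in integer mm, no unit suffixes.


translate([110, 169, 0]) cube([1690, 210, 29]);
translate([110, 268, 29]) cube([1690, 12, 394]);
translate([110, 169, 423]) cube([1690, 210, 29]);


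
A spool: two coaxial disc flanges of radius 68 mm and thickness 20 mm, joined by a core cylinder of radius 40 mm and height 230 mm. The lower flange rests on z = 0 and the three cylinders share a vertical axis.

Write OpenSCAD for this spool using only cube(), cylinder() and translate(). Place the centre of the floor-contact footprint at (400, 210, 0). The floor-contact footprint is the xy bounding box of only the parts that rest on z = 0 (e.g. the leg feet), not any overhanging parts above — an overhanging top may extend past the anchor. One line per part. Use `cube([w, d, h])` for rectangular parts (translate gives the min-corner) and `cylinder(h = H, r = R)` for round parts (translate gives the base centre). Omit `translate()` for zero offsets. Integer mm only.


translate([400, 210, 0]) cylinder(h = 20, r = 68);
translate([400, 210, 20]) cylinder(h = 230, r = 40);
translate([400, 210, 250]) cylinder(h = 20, r = 68);


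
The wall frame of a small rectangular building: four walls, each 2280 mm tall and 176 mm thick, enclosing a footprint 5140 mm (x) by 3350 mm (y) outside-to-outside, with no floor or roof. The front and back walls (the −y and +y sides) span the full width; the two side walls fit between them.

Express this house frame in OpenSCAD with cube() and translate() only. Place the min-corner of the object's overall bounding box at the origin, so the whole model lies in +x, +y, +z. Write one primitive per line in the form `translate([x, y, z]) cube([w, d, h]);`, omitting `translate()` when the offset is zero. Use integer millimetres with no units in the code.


cube([5140, 176, 2280]);
translate([0, 3174, 0]) cube([5140, 176, 2280]);
translate([0, 176, 0]) cube([176, 2998, 2280]);
translate([4964, 176, 0]) cube([176, 2998, 2280]);


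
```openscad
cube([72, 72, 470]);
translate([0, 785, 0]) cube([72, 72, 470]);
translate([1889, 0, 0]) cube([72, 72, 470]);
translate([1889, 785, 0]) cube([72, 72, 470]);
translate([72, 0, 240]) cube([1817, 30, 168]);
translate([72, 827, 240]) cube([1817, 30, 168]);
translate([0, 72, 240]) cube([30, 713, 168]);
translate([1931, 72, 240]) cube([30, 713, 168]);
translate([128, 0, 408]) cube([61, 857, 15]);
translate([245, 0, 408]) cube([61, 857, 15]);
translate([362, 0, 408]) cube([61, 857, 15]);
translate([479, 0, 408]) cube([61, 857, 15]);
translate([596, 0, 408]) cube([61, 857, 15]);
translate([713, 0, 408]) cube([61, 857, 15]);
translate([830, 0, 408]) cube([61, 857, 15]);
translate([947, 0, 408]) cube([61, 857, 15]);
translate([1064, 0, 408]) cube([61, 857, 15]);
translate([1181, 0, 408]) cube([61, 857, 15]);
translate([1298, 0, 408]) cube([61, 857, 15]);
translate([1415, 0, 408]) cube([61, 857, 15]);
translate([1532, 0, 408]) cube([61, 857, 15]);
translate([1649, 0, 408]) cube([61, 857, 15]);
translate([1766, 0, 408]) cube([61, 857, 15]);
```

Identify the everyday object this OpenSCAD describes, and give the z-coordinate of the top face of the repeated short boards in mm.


A bed frame. The slat-top height is 423 mm.

Four posts, four rails, and a row of slats — a bed frame. Slats sit on the rails at z = 240 + 168 = 408; with slat thickness 15, the top is 423 mm.


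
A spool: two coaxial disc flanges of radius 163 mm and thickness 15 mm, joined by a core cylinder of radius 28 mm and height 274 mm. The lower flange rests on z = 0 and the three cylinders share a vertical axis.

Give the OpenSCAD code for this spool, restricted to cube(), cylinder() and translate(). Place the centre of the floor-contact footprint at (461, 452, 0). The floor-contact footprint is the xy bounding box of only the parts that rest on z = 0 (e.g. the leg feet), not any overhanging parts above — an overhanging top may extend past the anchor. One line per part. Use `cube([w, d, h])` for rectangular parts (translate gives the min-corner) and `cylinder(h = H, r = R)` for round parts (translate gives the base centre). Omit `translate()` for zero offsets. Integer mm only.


translate([461, 452, 0]) cylinder(h = 15, r = 163);
translate([461, 452, 15]) cylinder(h = 274, r = 28);
translate([461, 452, 289]) cylinder(h = 15, r = 163);


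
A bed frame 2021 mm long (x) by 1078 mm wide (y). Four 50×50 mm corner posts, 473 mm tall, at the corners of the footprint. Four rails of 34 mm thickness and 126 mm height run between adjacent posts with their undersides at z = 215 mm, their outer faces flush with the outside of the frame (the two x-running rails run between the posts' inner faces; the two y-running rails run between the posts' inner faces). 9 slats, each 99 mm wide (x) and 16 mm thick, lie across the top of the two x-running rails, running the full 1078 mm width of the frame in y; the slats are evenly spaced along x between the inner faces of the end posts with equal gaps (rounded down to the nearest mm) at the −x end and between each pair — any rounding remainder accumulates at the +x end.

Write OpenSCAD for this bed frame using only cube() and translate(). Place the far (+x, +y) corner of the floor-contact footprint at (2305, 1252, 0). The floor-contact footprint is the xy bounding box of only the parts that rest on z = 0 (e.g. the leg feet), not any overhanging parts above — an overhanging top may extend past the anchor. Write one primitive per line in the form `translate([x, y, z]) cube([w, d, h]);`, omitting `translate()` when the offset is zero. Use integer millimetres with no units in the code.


translate([284, 174, 0]) cube([50, 50, 473]);
translate([284, 1202, 0]) cube([50, 50, 473]);
translate([2255, 174, 0]) cube([50, 50, 473]);
translate([2255, 1202, 0]) cube([50, 50, 473]);
translate([334, 174, 215]) cube([1921, 34, 126]);
translate([334, 1218, 215]) cube([1921, 34, 126]);
translate([284, 224, 215]) cube([34, 978, 126]);
translate([2271, 224, 215]) cube([34, 978, 126]);
translate([437, 174, 341]) cube([99, 1078, 16]);
translate([639, 174, 341]) cube([99, 1078, 16]);
translate([841, 174, 341]) cube([99, 1078, 16]);
translate([1043, 174, 341]) cube([99, 1078, 16]);
translate([1245, 174, 341]) cube([99, 1078, 16]);
translate([1447, 174, 341]) cube([99, 1078, 16]);
translate([1649, 174, 341]) cube([99, 1078, 16]);
translate([1851, 174, 341]) cube([99, 1078, 16]);
translate([2053, 174, 341]) cube([99, 1078, 16]);


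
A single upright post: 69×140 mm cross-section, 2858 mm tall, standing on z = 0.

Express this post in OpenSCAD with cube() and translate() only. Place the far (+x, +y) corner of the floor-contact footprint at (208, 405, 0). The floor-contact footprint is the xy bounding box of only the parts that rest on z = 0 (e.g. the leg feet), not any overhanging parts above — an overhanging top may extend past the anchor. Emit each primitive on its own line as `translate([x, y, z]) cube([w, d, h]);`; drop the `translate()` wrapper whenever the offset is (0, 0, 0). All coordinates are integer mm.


translate([139, 265, 0]) cube([69, 140, 2858]);


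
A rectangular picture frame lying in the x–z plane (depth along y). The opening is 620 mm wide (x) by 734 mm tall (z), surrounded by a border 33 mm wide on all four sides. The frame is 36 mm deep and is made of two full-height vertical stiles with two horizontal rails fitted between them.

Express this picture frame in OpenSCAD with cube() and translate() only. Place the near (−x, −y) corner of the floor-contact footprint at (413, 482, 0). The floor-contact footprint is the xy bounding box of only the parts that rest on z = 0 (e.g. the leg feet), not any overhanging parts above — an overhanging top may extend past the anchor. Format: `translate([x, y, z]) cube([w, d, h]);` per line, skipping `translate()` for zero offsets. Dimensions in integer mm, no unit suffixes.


translate([413, 482, 0]) cube([33, 36, 800]);
translate([1066, 482, 0]) cube([33, 36, 800]);
translate([446, 482, 0]) cube([620, 36, 33]);
translate([446, 482, 767]) cube([620, 36, 33]);


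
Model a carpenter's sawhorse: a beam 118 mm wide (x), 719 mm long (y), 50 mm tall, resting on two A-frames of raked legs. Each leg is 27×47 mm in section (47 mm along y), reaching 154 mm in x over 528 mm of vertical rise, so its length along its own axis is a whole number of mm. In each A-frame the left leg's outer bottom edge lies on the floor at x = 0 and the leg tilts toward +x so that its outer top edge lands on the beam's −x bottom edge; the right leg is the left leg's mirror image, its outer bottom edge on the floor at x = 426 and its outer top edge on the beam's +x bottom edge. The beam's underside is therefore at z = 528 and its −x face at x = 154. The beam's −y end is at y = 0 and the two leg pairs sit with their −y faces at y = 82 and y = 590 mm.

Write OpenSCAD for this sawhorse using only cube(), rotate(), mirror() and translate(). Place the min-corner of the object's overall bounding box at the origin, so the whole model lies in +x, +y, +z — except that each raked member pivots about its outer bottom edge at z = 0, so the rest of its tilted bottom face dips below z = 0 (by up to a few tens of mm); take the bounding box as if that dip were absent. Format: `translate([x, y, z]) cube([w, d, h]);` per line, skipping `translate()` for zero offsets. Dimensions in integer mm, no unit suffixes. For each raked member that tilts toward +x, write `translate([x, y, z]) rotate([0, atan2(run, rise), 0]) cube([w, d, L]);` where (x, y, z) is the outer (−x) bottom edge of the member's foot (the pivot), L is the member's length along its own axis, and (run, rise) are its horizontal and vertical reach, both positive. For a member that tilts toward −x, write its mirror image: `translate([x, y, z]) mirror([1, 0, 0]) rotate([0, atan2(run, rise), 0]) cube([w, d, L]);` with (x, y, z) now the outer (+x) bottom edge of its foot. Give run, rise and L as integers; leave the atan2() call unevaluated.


translate([154, 0, 528]) cube([118, 719, 50]);
translate([0, 82, 0]) rotate([0, atan2(154, 528), 0]) cube([27, 47, 550]);
translate([426, 82, 0]) mirror([1, 0, 0]) rotate([0, atan2(154, 528), 0]) cube([27, 47, 550]);
translate([0, 590, 0]) rotate([0, atan2(154, 528), 0]) cube([27, 47, 550]);
translate([426, 590, 0]) mirror([1, 0, 0]) rotate([0, atan2(154, 528), 0]) cube([27, 47, 550]);


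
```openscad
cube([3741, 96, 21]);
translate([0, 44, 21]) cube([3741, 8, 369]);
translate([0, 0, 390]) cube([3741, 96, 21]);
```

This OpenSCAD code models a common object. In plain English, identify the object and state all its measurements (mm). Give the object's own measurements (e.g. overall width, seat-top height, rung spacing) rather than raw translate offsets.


An I-beam lying along x, 3741 mm long. Overall section height 411 mm. Two flanges 96 mm wide (y) and 21 mm thick, one on the floor and one at the top; a web 8 mm thick runs between them, centred on the flange width.


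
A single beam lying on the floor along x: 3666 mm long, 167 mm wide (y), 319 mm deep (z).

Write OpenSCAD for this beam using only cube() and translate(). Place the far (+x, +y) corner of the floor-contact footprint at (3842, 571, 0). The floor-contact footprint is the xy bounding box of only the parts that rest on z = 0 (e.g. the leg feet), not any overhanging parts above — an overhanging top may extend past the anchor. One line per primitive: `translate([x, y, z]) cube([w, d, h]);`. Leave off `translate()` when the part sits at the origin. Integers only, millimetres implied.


translate([176, 404, 0]) cube([3666, 167, 319]);


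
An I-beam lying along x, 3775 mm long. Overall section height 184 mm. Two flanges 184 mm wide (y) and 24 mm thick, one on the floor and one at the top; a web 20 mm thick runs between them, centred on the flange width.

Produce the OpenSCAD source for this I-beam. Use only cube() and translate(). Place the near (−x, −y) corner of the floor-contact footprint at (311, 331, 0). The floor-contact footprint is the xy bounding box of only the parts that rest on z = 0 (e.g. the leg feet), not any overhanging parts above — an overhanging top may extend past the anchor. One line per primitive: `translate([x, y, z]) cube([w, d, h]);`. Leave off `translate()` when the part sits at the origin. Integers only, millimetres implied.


translate([311, 331, 0]) cube([3775, 184, 24]);
translate([311, 413, 24]) cube([3775, 20, 136]);
translate([311, 331, 160]) cube([3775, 184, 24]);


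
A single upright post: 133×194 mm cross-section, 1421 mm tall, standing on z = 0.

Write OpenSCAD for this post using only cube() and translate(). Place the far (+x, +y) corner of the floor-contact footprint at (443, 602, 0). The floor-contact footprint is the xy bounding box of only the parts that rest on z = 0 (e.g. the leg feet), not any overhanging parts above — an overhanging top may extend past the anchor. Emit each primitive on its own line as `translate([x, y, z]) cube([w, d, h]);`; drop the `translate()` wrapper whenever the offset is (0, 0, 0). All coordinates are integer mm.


translate([310, 408, 0]) cube([133, 194, 1421]);


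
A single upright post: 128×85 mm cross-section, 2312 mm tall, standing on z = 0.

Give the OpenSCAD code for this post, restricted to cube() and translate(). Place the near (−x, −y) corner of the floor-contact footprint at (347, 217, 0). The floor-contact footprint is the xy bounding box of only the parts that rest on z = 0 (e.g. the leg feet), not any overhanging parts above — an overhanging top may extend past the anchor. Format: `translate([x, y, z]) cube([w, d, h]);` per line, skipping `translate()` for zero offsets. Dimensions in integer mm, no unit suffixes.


translate([347, 217, 0]) cube([128, 85, 2312]);


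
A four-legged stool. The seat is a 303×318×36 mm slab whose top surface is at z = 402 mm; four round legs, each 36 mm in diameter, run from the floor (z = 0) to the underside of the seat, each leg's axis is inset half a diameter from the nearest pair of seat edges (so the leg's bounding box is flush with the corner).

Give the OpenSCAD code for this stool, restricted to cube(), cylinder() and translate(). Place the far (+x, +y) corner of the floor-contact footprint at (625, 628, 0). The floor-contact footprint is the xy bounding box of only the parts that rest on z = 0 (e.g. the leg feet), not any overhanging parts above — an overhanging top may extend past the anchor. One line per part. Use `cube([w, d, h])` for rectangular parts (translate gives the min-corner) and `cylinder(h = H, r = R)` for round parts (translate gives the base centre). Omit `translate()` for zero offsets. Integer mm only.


// leg_h = 402 - 36 = 366
translate([322, 310, 366]) cube([303, 318, 36]);
translate([340, 328, 0]) cylinder(h = 366, r = 18);
translate([607, 328, 0]) cylinder(h = 366, r = 18);
translate([340, 610, 0]) cylinder(h = 366, r = 18);
translate([607, 610, 0]) cylinder(h = 366, r = 18);


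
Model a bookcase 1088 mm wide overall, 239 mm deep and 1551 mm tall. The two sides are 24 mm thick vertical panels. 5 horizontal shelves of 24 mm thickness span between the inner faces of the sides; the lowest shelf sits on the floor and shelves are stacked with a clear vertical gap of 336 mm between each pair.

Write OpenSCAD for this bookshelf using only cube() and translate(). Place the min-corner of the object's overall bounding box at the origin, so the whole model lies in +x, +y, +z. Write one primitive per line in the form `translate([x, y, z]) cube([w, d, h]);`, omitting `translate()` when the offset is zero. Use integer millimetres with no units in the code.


cube([24, 239, 1551]);
translate([1064, 0, 0]) cube([24, 239, 1551]);
translate([24, 0, 0]) cube([1040, 239, 24]);
translate([24, 0, 360]) cube([1040, 239, 24]);
translate([24, 0, 720]) cube([1040, 239, 24]);
translate([24, 0, 1080]) cube([1040, 239, 24]);
translate([24, 0, 1440]) cube([1040, 239, 24]);


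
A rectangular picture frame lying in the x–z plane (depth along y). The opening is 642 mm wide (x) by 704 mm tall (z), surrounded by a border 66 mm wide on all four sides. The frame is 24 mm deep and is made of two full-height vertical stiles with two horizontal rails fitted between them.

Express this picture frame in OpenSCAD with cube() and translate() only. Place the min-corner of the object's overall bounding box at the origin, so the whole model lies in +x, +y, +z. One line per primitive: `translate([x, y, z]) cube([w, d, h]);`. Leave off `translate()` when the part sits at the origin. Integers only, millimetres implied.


cube([66, 24, 836]);
translate([708, 0, 0]) cube([66, 24, 836]);
translate([66, 0, 0]) cube([642, 24, 66]);
translate([66, 0, 770]) cube([642, 24, 66]);


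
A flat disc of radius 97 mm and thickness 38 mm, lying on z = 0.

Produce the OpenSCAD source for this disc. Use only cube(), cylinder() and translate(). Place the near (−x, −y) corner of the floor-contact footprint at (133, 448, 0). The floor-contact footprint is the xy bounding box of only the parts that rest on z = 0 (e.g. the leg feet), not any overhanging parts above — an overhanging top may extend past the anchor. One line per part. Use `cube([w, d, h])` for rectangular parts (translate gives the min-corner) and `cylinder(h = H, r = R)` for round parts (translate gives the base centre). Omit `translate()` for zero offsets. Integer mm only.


translate([230, 545, 0]) cylinder(h = 38, r = 97);


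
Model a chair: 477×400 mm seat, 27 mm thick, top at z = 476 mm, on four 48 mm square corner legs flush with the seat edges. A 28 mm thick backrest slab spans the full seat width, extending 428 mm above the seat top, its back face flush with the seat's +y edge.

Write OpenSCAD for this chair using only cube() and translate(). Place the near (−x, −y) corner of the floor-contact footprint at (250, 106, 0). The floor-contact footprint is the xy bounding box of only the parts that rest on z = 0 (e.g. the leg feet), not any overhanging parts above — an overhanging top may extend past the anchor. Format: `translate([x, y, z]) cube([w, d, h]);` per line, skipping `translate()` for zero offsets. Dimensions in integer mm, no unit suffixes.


translate([250, 106, 449]) cube([477, 400, 27]);
translate([250, 106, 0]) cube([48, 48, 449]);
translate([679, 106, 0]) cube([48, 48, 449]);
translate([250, 458, 0]) cube([48, 48, 449]);
translate([679, 458, 0]) cube([48, 48, 449]);
translate([250, 478, 476]) cube([477, 28, 428]);


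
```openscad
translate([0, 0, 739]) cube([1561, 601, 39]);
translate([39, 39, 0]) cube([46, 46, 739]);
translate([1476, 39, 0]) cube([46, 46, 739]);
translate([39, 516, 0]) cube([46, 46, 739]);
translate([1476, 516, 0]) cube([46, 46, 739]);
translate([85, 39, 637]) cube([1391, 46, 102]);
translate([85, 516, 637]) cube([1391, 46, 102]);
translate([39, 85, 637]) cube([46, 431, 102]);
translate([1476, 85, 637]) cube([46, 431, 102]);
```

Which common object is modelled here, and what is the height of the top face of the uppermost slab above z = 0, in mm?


A table. The table height is 778 mm.

A 1561×601×39 slab sits at z = 739 on four 46 mm square posts — a table. The top surface is at 739 + 39 = 778 mm.


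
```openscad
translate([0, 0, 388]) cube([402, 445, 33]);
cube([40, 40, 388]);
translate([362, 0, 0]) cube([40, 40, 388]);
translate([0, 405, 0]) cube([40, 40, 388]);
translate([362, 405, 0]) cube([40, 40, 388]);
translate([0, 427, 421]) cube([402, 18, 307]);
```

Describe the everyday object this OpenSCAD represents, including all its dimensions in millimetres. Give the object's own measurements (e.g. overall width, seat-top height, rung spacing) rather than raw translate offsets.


A chair. The seat is a 402×445×33 mm slab with its top at z = 421 mm, on four 40×40 mm corner legs (flush with the seat edges, standing on z = 0). A flat backrest 18 mm thick, 307 mm tall, spans the full seat width and rises from the seat top along its +y edge, rear face flush with the rear of the seat.


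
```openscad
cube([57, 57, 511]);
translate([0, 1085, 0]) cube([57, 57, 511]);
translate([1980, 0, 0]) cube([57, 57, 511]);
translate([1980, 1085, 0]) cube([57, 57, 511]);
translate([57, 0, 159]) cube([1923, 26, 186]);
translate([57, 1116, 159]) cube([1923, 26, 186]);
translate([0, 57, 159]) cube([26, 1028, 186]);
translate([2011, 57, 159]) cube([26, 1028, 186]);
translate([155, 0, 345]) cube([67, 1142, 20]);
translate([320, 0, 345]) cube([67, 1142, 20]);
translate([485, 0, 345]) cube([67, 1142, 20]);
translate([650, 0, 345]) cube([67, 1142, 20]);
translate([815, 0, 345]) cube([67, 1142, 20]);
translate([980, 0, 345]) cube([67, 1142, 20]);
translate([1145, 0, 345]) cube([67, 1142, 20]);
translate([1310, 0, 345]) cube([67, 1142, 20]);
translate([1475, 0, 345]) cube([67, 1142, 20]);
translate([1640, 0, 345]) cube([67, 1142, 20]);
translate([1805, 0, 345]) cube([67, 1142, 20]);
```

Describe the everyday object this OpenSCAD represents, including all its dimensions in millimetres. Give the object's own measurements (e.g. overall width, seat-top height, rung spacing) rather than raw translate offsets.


A bed frame 2037 mm long (x) by 1142 mm wide (y). Four 57×57 mm corner posts, 511 mm tall, at the corners of the footprint. Four rails of 26 mm thickness and 186 mm height run between adjacent posts with their undersides at z = 159 mm, their outer faces flush with the outside of the frame (the two x-running rails run between the posts' inner faces; the two y-running rails run between the posts' inner faces). 11 slats, each 67 mm wide (x) and 20 mm thick, lie across the top of the two x-running rails, running the full 1142 mm width of the frame in y; along x they sit between the end posts with a 98 mm gap after the −x posts and between neighbouring slats, leaving 108 mm before the +x posts.


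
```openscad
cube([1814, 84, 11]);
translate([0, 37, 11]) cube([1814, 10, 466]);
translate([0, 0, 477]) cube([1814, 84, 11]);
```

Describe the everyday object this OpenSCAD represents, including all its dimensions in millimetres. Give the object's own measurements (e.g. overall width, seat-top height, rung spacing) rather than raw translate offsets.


An I-beam lying along x, 1814 mm long. Overall section height 488 mm. Two flanges 84 mm wide (y) and 11 mm thick, one on the floor and one at the top; a web 10 mm thick runs between them, centred on the flange width.


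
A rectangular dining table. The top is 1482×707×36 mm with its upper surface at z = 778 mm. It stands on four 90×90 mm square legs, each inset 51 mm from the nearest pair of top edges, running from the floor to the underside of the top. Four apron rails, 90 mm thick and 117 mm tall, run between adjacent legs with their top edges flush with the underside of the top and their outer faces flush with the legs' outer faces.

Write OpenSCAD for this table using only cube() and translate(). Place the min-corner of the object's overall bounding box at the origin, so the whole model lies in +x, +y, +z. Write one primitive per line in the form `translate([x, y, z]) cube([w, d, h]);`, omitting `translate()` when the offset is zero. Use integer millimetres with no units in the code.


// leg_h = 778 - 36 = 742
// apron z = 742 - 117 = 625
translate([0, 0, 742]) cube([1482, 707, 36]);
translate([51, 51, 0]) cube([90, 90, 742]);
translate([1341, 51, 0]) cube([90, 90, 742]);
translate([51, 566, 0]) cube([90, 90, 742]);
translate([1341, 566, 0]) cube([90, 90, 742]);
translate([141, 51, 625]) cube([1200, 90, 117]);
translate([141, 566, 625]) cube([1200, 90, 117]);
translate([51, 141, 625]) cube([90, 425, 117]);
translate([1341, 141, 625]) cube([90, 425, 117]);
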